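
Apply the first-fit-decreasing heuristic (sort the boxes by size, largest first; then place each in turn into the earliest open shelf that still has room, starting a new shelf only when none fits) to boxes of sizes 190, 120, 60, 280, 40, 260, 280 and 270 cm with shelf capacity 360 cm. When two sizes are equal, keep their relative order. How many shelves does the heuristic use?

Sorted descending: 280, 280, 270, 260, 190, 120, 60, 40.
  280 → shelf 1 (new)  [load 280/360]
  280 → shelf 2 (new)  [load 280/360]
  270 → shelf 3 (new)  [load 270/360]
  260 → shelf 4 (new)  [load 260/360]
  190 → shelf 5 (new)  [load 190/360]
  120 → shelf 5  [load 310/360]
  60 → shelf 1  [load 340/360]
  40 → shelf 2  [load 320/360]
5 shelves opened.

5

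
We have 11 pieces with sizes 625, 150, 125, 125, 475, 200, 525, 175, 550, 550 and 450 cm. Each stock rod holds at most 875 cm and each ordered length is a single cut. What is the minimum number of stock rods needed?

6

Total = 625 + 550 + 550 + 525 + 475 + 450 + 200 + 175 + 150 + 125 + 125 = 3950 cm.
Lower bound: ⌈3950/875⌉ = 5 stock rods.
Also, 6 pieces each exceed 875/2 cm, and no two of those can share a stock rod, so at least 6 stock rods are needed.
A packing using 6 stock rods:
  stock rod 1: 625 + 200 = 825
  stock rod 2: 550 + 175 + 150 = 875
  stock rod 3: 550 + 125 + 125 = 800
  stock rod 4: 525 = 525
  stock rod 5: 475 = 475
  stock rod 6: 450 = 450
This matches the lower bound, so 6 is optimal.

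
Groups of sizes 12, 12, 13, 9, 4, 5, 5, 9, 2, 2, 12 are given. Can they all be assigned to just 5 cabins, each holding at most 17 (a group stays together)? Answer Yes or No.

No

Total = 85; ⌈85/17⌉ = 5.
6 groups each exceed half the capacity and cannot share a cabin, forcing at least 6 cabins.
At least 6 cabins are required, but only 5 are allowed.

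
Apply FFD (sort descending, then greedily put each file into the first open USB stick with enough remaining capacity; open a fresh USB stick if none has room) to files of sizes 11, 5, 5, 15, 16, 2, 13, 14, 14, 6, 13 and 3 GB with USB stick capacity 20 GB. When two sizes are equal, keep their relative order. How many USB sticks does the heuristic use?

Sorted descending: 16, 15, 14, 14, 13, 13, 11, 6, 5, 5, 3, 2.
  16 → USB stick 1 (new)  [load 16/20]
  15 → USB stick 2 (new)  [load 15/20]
  14 → USB stick 3 (new)  [load 14/20]
  14 → USB stick 4 (new)  [load 14/20]
  13 → USB stick 5 (new)  [load 13/20]
  13 → USB stick 6 (new)  [load 13/20]
  11 → USB stick 7 (new)  [load 11/20]
  6 → USB stick 3  [load 20/20]
  5 → USB stick 2  [load 20/20]
  5 → USB stick 4  [load 19/20]
  3 → USB stick 1  [load 19/20]
  2 → USB stick 5  [load 15/20]
7 USB sticks opened.

7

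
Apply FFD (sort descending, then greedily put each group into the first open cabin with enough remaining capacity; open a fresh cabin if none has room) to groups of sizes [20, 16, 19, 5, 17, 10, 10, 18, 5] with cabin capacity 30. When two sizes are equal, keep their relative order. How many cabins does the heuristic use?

5

Sorted descending: 20, 19, 18, 17, 16, 10, 10, 5, 5.
  20 → cabin 1 (new)  [load 20/30]
  19 → cabin 2 (new)  [load 19/30]
  18 → cabin 3 (new)  [load 18/30]
  17 → cabin 4 (new)  [load 17/30]
  16 → cabin 5 (new)  [load 16/30]
  10 → cabin 1  [load 30/30]
  10 → cabin 2  [load 29/30]
  5 → cabin 3  [load 23/30]
  5 → cabin 3  [load 28/30]
5 cabins opened.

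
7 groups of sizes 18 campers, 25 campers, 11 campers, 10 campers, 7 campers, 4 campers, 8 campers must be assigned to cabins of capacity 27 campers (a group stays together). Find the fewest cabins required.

4

Total = 25 + 18 + 11 + 10 + 8 + 7 + 4 = 83 campers.
Lower bound: ⌈83/27⌉ = 4 cabins.
A packing using 4 cabins:
  cabin 1: 25 = 25
  cabin 2: 18 + 8 = 26
  cabin 3: 11 + 10 + 4 = 25
  cabin 4: 7 = 7
This matches the lower bound, so 4 is optimal.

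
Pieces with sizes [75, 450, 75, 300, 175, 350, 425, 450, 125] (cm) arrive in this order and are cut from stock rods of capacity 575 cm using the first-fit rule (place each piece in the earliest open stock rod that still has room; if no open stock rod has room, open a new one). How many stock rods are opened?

  75 → stock rod 1 (new)  [load 75/575]
  450 → stock rod 1  [load 525/575]
  75 → stock rod 2 (new)  [load 75/575]
  300 → stock rod 2  [load 375/575]
  175 → stock rod 2  [load 550/575]
  350 → stock rod 3 (new)  [load 350/575]
  425 → stock rod 4 (new)  [load 425/575]
  450 → stock rod 5 (new)  [load 450/575]
  125 → stock rod 3  [load 475/575]
5 stock rods opened.

5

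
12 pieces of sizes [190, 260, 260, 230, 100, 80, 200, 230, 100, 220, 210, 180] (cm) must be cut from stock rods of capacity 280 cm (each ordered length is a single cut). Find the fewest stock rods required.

10

Total = 260 + 260 + 230 + 230 + 220 + 210 + 200 + 190 + 180 + 100 + 100 + 80 = 2260 cm.
Lower bound: ⌈2260/280⌉ = 9 stock rods.
A packing using 10 stock rods:
  stock rod 1: 260 = 260
  stock rod 2: 260 = 260
  stock rod 3: 230 = 230
  stock rod 4: 230 = 230
  stock rod 5: 220 = 220
  stock rod 6: 210 = 210
  stock rod 7: 200 + 80 = 280
  stock rod 8: 190 = 190
  stock rod 9: 180 + 100 = 280
  stock rod 10: 100 = 100
No arrangement into 9 stock rods stays within capacity, so 10 is optimal.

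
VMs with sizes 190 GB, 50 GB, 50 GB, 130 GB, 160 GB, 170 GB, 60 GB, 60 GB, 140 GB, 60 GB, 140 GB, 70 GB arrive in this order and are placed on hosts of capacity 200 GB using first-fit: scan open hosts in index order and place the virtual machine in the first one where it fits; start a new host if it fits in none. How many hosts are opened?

8

  190 → host 1 (new)  [load 190/200]
  50 → host 2 (new)  [load 50/200]
  50 → host 2  [load 100/200]
  130 → host 3 (new)  [load 130/200]
  160 → host 4 (new)  [load 160/200]
  170 → host 5 (new)  [load 170/200]
  60 → host 2  [load 160/200]
  60 → host 3  [load 190/200]
  140 → host 6 (new)  [load 140/200]
  60 → host 6  [load 200/200]
  140 → host 7 (new)  [load 140/200]
  70 → host 8 (new)  [load 70/200]
8 hosts opened.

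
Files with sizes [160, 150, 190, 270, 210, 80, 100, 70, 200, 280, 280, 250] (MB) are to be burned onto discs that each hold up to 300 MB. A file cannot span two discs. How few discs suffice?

Total = 280 + 280 + 270 + 250 + 210 + 200 + 190 + 160 + 150 + 100 + 80 + 70 = 2240 MB.
Lower bound: ⌈2240/300⌉ = 8 discs.
A packing using 9 discs:
  disc 1: 280 = 280
  disc 2: 280 = 280
  disc 3: 270 = 270
  disc 4: 250 = 250
  disc 5: 210 + 80 = 290
  disc 6: 200 + 100 = 300
  disc 7: 190 + 70 = 260
  disc 8: 160 = 160
  disc 9: 150 = 150
No arrangement into 8 discs stays within capacity, so 9 is optimal.

9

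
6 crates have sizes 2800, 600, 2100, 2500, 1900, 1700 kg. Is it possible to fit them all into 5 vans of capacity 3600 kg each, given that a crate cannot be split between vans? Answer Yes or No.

Yes

A valid assignment using 4 vans:
  van 1: 2800 + 600 = 3400
  van 2: 2500 = 2500
  van 3: 2100 = 2100
  van 4: 1900 + 1700 = 3600
That uses only 4 ≤ 5, so 5 vans are enough.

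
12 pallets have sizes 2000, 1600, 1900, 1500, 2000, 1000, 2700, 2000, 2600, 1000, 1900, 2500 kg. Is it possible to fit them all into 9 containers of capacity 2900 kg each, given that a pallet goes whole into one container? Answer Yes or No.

No

Total = 22700 kg; ⌈22700/2900⌉ = 8.
10 pallets each exceed half the capacity and cannot share a container, forcing at least 10 containers.
At least 10 containers are required, but only 9 are allowed.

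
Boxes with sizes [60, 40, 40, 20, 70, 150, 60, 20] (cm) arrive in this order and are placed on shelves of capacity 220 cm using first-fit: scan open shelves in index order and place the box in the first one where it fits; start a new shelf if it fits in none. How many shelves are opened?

  60 → shelf 1 (new)  [load 60/220]
  40 → shelf 1  [load 100/220]
  40 → shelf 1  [load 140/220]
  20 → shelf 1  [load 160/220]
  70 → shelf 2 (new)  [load 70/220]
  150 → shelf 2  [load 220/220]
  60 → shelf 1  [load 220/220]
  20 → shelf 3 (new)  [load 20/220]
3 shelves opened.

3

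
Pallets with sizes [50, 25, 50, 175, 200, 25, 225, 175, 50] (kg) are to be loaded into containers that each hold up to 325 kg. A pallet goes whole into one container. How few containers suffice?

Total = 225 + 200 + 175 + 175 + 50 + 50 + 50 + 25 + 25 = 975 kg.
Lower bound: ⌈975/325⌉ = 3 containers.
Also, 4 pallets each exceed 325/2 kg, and no two of those can share a container, so at least 4 containers are needed.
A packing using 4 containers:
  container 1: 225 + 50 + 50 = 325
  container 2: 200 + 50 + 25 + 25 = 300
  container 3: 175 = 175
  container 4: 175 = 175
This matches the lower bound, so 4 is optimal.

4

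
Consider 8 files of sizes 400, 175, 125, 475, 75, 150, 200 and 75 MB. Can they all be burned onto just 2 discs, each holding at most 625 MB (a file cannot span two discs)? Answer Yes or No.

No

Total = 1675 MB; ⌈1675/625⌉ = 3.
At least 3 discs are required, but only 2 are allowed.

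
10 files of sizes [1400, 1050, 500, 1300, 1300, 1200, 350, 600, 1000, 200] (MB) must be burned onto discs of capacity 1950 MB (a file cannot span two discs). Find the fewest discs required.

Total = 1400 + 1300 + 1300 + 1200 + 1050 + 1000 + 600 + 500 + 350 + 200 = 8900 MB.
Lower bound: ⌈8900/1950⌉ = 5 discs.
Also, 6 files each exceed 975 MB, and no two of those can share a disc, so at least 6 discs are needed.
A packing using 6 discs:
  disc 1: 1400 + 500 = 1900
  disc 2: 1300 + 600 = 1900
  disc 3: 1300 + 350 + 200 = 1850
  disc 4: 1200 = 1200
  disc 5: 1050 = 1050
  disc 6: 1000 = 1000
This matches the lower bound, so 6 is optimal.

6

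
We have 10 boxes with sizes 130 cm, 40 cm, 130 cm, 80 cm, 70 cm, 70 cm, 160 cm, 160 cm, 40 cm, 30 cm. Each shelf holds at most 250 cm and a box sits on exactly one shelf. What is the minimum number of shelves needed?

4

Total = 160 + 160 + 130 + 130 + 80 + 70 + 70 + 40 + 40 + 30 = 910 cm.
Lower bound: ⌈910/250⌉ = 4 shelves.
A packing using 4 shelves:
  shelf 1: 160 + 80 = 240
  shelf 2: 160 + 70 = 230
  shelf 3: 130 + 70 + 40 = 240
  shelf 4: 130 + 40 + 30 = 200
This matches the lower bound, so 4 is optimal.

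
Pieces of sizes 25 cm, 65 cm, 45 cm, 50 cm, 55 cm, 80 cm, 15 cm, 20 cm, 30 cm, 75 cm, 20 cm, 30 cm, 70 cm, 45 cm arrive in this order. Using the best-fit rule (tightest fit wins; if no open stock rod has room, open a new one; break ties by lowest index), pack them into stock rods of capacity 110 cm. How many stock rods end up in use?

  25 → stock rod 1 (new)  [load 25/110]
  65 → stock rod 1  [load 90/110]
  45 → stock rod 2 (new)  [load 45/110]
  50 → stock rod 2  [load 95/110]
  55 → stock rod 3 (new)  [load 55/110]
  80 → stock rod 4 (new)  [load 80/110]
  15 → stock rod 2  [load 110/110]
  20 → stock rod 1  [load 110/110]
  30 → stock rod 4  [load 110/110]
  75 → stock rod 5 (new)  [load 75/110]
  20 → stock rod 5  [load 95/110]
  30 → stock rod 3  [load 85/110]
  70 → stock rod 6 (new)  [load 70/110]
  45 → stock rod 7 (new)  [load 45/110]
7 stock rods opened.

7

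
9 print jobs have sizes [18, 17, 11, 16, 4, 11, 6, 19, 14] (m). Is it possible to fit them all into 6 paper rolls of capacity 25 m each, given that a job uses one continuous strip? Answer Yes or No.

Yes

A valid assignment using 6 paper rolls:
  roll 1: 19 + 6 = 25
  roll 2: 18 + 4 = 22
  roll 3: 17 = 17
  roll 4: 16 = 16
  roll 5: 14 + 11 = 25
  roll 6: 11 = 11
Every load is within 25 m, so 6 paper rolls suffice.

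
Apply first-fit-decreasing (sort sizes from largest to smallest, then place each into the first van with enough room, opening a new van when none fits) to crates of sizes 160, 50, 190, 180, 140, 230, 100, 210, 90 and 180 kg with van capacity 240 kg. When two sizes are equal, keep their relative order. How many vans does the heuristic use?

Sorted descending: 230, 210, 190, 180, 180, 160, 140, 100, 90, 50.
  230 → van 1 (new)  [load 230/240]
  210 → van 2 (new)  [load 210/240]
  190 → van 3 (new)  [load 190/240]
  180 → van 4 (new)  [load 180/240]
  180 → van 5 (new)  [load 180/240]
  160 → van 6 (new)  [load 160/240]
  140 → van 7 (new)  [load 140/240]
  100 → van 7  [load 240/240]
  90 → van 8 (new)  [load 90/240]
  50 → van 3  [load 240/240]
8 vans opened.

8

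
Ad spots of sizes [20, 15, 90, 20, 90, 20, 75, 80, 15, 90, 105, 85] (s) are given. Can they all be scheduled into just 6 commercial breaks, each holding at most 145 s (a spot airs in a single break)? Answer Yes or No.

No

Total = 705 s; ⌈705/145⌉ = 5.
7 ad spots each exceed half the capacity and cannot share a break, forcing at least 7 commercial breaks.
At least 7 commercial breaks are required, but only 6 are allowed.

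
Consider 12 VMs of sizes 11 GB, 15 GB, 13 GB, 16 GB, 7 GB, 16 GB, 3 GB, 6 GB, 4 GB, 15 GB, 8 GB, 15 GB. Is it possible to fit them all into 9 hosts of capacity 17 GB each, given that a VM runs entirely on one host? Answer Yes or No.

A valid assignment using 9 hosts:
  host 1: 16 = 16
  host 2: 16 = 16
  host 3: 15 = 15
  host 4: 15 = 15
  host 5: 15 = 15
  host 6: 13 + 4 = 17
  host 7: 11 + 6 = 17
  host 8: 8 + 7 = 15
  host 9: 3 = 3
Every load is within 17 GB, so 9 hosts suffice.

Yes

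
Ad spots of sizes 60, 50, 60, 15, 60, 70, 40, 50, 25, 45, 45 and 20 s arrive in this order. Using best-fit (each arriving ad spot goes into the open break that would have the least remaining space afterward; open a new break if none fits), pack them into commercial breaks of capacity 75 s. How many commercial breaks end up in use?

  60 → break 1 (new)  [load 60/75]
  50 → break 2 (new)  [load 50/75]
  60 → break 3 (new)  [load 60/75]
  15 → break 1  [load 75/75]
  60 → break 4 (new)  [load 60/75]
  70 → break 5 (new)  [load 70/75]
  40 → break 6 (new)  [load 40/75]
  50 → break 7 (new)  [load 50/75]
  25 → break 2  [load 75/75]
  45 → break 8 (new)  [load 45/75]
  45 → break 9 (new)  [load 45/75]
  20 → break 7  [load 70/75]
9 commercial breaks opened.

9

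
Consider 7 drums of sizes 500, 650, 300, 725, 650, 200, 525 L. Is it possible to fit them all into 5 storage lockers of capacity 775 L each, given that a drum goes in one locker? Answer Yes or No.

No

Total = 3550 L; ⌈3550/775⌉ = 5.
The bound of 5 does not rule out 5, but exhaustive search shows no assignment into 5 storage lockers of capacity 775 L exists — the minimum is 6.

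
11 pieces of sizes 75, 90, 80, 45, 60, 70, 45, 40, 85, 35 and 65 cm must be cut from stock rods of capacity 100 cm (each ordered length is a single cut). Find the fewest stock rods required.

8

Total = 90 + 85 + 80 + 75 + 70 + 65 + 60 + 45 + 45 + 40 + 35 = 690 cm.
Lower bound: ⌈690/100⌉ = 7 stock rods.
A packing using 8 stock rods:
  stock rod 1: 90 = 90
  stock rod 2: 85 = 85
  stock rod 3: 80 = 80
  stock rod 4: 75 = 75
  stock rod 5: 70 = 70
  stock rod 6: 65 + 35 = 100
  stock rod 7: 60 + 40 = 100
  stock rod 8: 45 + 45 = 90
No arrangement into 7 stock rods stays within capacity, so 8 is optimal.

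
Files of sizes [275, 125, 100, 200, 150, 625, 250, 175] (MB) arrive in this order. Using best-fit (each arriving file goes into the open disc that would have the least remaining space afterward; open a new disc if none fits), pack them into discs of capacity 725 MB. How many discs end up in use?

3

  275 → disc 1 (new)  [load 275/725]
  125 → disc 1  [load 400/725]
  100 → disc 1  [load 500/725]
  200 → disc 1  [load 700/725]
  150 → disc 2 (new)  [load 150/725]
  625 → disc 3 (new)  [load 625/725]
  250 → disc 2  [load 400/725]
  175 → disc 2  [load 575/725]
3 discs opened.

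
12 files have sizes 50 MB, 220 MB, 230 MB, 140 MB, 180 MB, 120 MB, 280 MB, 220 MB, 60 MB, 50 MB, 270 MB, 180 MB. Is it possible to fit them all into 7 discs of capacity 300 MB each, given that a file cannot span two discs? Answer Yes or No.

No

Total = 2000 MB; ⌈2000/300⌉ = 7.
The bound of 7 does not rule out 7, but exhaustive search shows no assignment into 7 discs of capacity 300 MB exists — the minimum is 8.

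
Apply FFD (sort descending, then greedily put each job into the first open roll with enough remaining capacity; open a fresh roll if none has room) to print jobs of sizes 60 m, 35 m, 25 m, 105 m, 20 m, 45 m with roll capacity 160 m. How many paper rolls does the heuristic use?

2

Sorted descending: 105, 60, 45, 35, 25, 20.
  105 → roll 1 (new)  [load 105/160]
  60 → roll 2 (new)  [load 60/160]
  45 → roll 1  [load 150/160]
  35 → roll 2  [load 95/160]
  25 → roll 2  [load 120/160]
  20 → roll 2  [load 140/160]
2 paper rolls opened.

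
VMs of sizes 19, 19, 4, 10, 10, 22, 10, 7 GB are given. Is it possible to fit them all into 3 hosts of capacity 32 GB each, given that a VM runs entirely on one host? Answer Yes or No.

No

Total = 101 GB; ⌈101/32⌉ = 4.
At least 4 hosts are required, but only 3 are allowed.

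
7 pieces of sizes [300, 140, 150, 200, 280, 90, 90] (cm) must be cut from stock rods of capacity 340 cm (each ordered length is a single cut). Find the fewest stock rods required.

Total = 300 + 280 + 200 + 150 + 140 + 90 + 90 = 1250 cm.
Lower bound: ⌈1250/340⌉ = 4 stock rods.
A packing using 4 stock rods:
  stock rod 1: 300 = 300
  stock rod 2: 280 = 280
  stock rod 3: 200 + 140 = 340
  stock rod 4: 150 + 90 + 90 = 330
This matches the lower bound, so 4 is optimal.

4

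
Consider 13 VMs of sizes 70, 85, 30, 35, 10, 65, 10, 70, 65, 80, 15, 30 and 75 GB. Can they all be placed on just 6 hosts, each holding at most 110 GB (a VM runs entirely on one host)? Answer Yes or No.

No

Total = 640 GB; ⌈640/110⌉ = 6.
7 VMs each exceed half the capacity and cannot share a host, forcing at least 7 hosts.
At least 7 hosts are required, but only 6 are allowed.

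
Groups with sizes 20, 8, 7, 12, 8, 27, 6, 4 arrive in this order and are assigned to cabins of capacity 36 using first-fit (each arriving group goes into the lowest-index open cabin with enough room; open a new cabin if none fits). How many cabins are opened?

  20 → cabin 1 (new)  [load 20/36]
  8 → cabin 1  [load 28/36]
  7 → cabin 1  [load 35/36]
  12 → cabin 2 (new)  [load 12/36]
  8 → cabin 2  [load 20/36]
  27 → cabin 3 (new)  [load 27/36]
  6 → cabin 2  [load 26/36]
  4 → cabin 2  [load 30/36]
3 cabins opened.

3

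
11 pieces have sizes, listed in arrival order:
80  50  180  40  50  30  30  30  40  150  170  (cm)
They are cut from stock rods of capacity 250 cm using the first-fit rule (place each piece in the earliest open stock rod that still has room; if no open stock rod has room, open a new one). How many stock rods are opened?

4

  80 → stock rod 1 (new)  [load 80/250]
  50 → stock rod 1  [load 130/250]
  180 → stock rod 2 (new)  [load 180/250]
  40 → stock rod 1  [load 170/250]
  50 → stock rod 1  [load 220/250]
  30 → stock rod 1  [load 250/250]
  30 → stock rod 2  [load 210/250]
  30 → stock rod 2  [load 240/250]
  40 → stock rod 3 (new)  [load 40/250]
  150 → stock rod 3  [load 190/250]
  170 → stock rod 4 (new)  [load 170/250]
4 stock rods opened.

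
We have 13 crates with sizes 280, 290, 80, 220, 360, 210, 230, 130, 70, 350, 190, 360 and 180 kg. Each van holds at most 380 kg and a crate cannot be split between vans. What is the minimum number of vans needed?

Total = 360 + 360 + 350 + 290 + 280 + 230 + 220 + 210 + 190 + 180 + 130 + 80 + 70 = 2950 kg.
Lower bound: ⌈2950/380⌉ = 8 vans.
A packing using 9 vans:
  van 1: 360 = 360
  van 2: 360 = 360
  van 3: 350 = 350
  van 4: 290 + 80 = 370
  van 5: 280 + 70 = 350
  van 6: 230 + 130 = 360
  van 7: 220 = 220
  van 8: 210 = 210
  van 9: 190 + 180 = 370
No arrangement into 8 vans stays within capacity, so 9 is optimal.

9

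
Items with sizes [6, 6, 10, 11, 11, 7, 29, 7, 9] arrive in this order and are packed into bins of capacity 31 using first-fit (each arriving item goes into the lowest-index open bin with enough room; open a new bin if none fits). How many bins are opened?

4

  6 → bin 1 (new)  [load 6/31]
  6 → bin 1  [load 12/31]
  10 → bin 1  [load 22/31]
  11 → bin 2 (new)  [load 11/31]
  11 → bin 2  [load 22/31]
  7 → bin 1  [load 29/31]
  29 → bin 3 (new)  [load 29/31]
  7 → bin 2  [load 29/31]
  9 → bin 4 (new)  [load 9/31]
4 bins opened.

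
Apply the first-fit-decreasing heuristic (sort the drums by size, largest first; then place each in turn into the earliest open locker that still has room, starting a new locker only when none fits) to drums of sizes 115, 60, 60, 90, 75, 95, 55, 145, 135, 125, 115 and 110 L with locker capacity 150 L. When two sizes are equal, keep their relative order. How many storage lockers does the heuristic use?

Sorted descending: 145, 135, 125, 115, 115, 110, 95, 90, 75, 60, 60, 55.
  145 → locker 1 (new)  [load 145/150]
  135 → locker 2 (new)  [load 135/150]
  125 → locker 3 (new)  [load 125/150]
  115 → locker 4 (new)  [load 115/150]
  115 → locker 5 (new)  [load 115/150]
  110 → locker 6 (new)  [load 110/150]
  95 → locker 7 (new)  [load 95/150]
  90 → locker 8 (new)  [load 90/150]
  75 → locker 9 (new)  [load 75/150]
  60 → locker 8  [load 150/150]
  60 → locker 9  [load 135/150]
  55 → locker 7  [load 150/150]
9 storage lockers opened.

9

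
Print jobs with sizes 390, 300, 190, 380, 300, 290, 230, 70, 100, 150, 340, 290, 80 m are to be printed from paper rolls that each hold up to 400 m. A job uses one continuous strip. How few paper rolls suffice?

Total = 390 + 380 + 340 + 300 + 300 + 290 + 290 + 230 + 190 + 150 + 100 + 80 + 70 = 3110 m.
Lower bound: ⌈3110/400⌉ = 8 paper rolls.
A packing using 9 paper rolls:
  roll 1: 390 = 390
  roll 2: 380 = 380
  roll 3: 340 = 340
  roll 4: 300 + 100 = 400
  roll 5: 300 + 80 = 380
  roll 6: 290 + 70 = 360
  roll 7: 290 = 290
  roll 8: 230 + 150 = 380
  roll 9: 190 = 190
No arrangement into 8 paper rolls stays within capacity, so 9 is optimal.

9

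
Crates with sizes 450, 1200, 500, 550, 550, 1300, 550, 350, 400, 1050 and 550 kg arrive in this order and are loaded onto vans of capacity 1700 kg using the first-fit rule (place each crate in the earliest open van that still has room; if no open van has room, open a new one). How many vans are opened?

5

  450 → van 1 (new)  [load 450/1700]
  1200 → van 1  [load 1650/1700]
  500 → van 2 (new)  [load 500/1700]
  550 → van 2  [load 1050/1700]
  550 → van 2  [load 1600/1700]
  1300 → van 3 (new)  [load 1300/1700]
  550 → van 4 (new)  [load 550/1700]
  350 → van 3  [load 1650/1700]
  400 → van 4  [load 950/1700]
  1050 → van 5 (new)  [load 1050/1700]
  550 → van 4  [load 1500/1700]
5 vans opened.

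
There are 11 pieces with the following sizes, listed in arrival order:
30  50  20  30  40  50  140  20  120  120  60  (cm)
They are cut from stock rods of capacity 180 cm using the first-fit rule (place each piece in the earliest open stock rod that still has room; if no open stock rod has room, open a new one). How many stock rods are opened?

5

  30 → stock rod 1 (new)  [load 30/180]
  50 → stock rod 1  [load 80/180]
  20 → stock rod 1  [load 100/180]
  30 → stock rod 1  [load 130/180]
  40 → stock rod 1  [load 170/180]
  50 → stock rod 2 (new)  [load 50/180]
  140 → stock rod 3 (new)  [load 140/180]
  20 → stock rod 2  [load 70/180]
  120 → stock rod 4 (new)  [load 120/180]
  120 → stock rod 5 (new)  [load 120/180]
  60 → stock rod 2  [load 130/180]
5 stock rods opened.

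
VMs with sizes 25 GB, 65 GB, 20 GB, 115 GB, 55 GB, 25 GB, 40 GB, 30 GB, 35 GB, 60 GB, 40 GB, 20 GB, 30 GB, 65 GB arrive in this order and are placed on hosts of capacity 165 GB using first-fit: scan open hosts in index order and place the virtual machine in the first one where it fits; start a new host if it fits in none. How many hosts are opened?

  25 → host 1 (new)  [load 25/165]
  65 → host 1  [load 90/165]
  20 → host 1  [load 110/165]
  115 → host 2 (new)  [load 115/165]
  55 → host 1  [load 165/165]
  25 → host 2  [load 140/165]
  40 → host 3 (new)  [load 40/165]
  30 → host 3  [load 70/165]
  35 → host 3  [load 105/165]
  60 → host 3  [load 165/165]
  40 → host 4 (new)  [load 40/165]
  20 → host 2  [load 160/165]
  30 → host 4  [load 70/165]
  65 → host 4  [load 135/165]
4 hosts opened.

4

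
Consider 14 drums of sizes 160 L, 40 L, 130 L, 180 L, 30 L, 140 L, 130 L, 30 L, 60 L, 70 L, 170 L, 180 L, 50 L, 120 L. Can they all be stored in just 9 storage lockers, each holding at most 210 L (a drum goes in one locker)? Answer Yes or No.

Yes

A valid assignment using 8 storage lockers:
  locker 1: 180 + 30 = 210
  locker 2: 180 + 30 = 210
  locker 3: 170 + 40 = 210
  locker 4: 160 + 50 = 210
  locker 5: 140 + 70 = 210
  locker 6: 130 + 60 = 190
  locker 7: 130 = 130
  locker 8: 120 = 120
That uses only 8 ≤ 9, so 9 storage lockers are enough.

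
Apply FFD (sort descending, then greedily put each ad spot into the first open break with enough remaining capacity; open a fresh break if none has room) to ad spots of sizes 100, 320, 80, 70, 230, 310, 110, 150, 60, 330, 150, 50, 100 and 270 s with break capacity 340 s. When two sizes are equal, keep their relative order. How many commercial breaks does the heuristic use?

Sorted descending: 330, 320, 310, 270, 230, 150, 150, 110, 100, 100, 80, 70, 60, 50.
  330 → break 1 (new)  [load 330/340]
  320 → break 2 (new)  [load 320/340]
  310 → break 3 (new)  [load 310/340]
  270 → break 4 (new)  [load 270/340]
  230 → break 5 (new)  [load 230/340]
  150 → break 6 (new)  [load 150/340]
  150 → break 6  [load 300/340]
  110 → break 5  [load 340/340]
  100 → break 7 (new)  [load 100/340]
  100 → break 7  [load 200/340]
  80 → break 7  [load 280/340]
  70 → break 4  [load 340/340]
  60 → break 7  [load 340/340]
  50 → break 8 (new)  [load 50/340]
8 commercial breaks opened.

8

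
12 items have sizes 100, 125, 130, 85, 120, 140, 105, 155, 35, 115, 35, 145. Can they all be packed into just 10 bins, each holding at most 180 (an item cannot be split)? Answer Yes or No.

Yes

A valid assignment using 10 bins:
  bin 1: 155 = 155
  bin 2: 145 + 35 = 180
  bin 3: 140 + 35 = 175
  bin 4: 130 = 130
  bin 5: 125 = 125
  bin 6: 120 = 120
  bin 7: 115 = 115
  bin 8: 105 = 105
  bin 9: 100 = 100
  bin 10: 85 = 85
Every load is within 180, so 10 bins suffice.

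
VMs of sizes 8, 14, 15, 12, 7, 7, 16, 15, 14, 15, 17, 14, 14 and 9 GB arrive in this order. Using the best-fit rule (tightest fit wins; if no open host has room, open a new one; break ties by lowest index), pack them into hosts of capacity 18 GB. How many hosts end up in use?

  8 → host 1 (new)  [load 8/18]
  14 → host 2 (new)  [load 14/18]
  15 → host 3 (new)  [load 15/18]
  12 → host 4 (new)  [load 12/18]
  7 → host 1  [load 15/18]
  7 → host 5 (new)  [load 7/18]
  16 → host 6 (new)  [load 16/18]
  15 → host 7 (new)  [load 15/18]
  14 → host 8 (new)  [load 14/18]
  15 → host 9 (new)  [load 15/18]
  17 → host 10 (new)  [load 17/18]
  14 → host 11 (new)  [load 14/18]
  14 → host 12 (new)  [load 14/18]
  9 → host 5  [load 16/18]
12 hosts opened.

12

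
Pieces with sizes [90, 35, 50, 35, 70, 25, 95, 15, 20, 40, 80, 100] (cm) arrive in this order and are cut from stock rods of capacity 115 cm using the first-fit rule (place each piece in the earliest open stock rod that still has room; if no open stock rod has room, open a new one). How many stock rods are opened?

7

  90 → stock rod 1 (new)  [load 90/115]
  35 → stock rod 2 (new)  [load 35/115]
  50 → stock rod 2  [load 85/115]
  35 → stock rod 3 (new)  [load 35/115]
  70 → stock rod 3  [load 105/115]
  25 → stock rod 1  [load 115/115]
  95 → stock rod 4 (new)  [load 95/115]
  15 → stock rod 2  [load 100/115]
  20 → stock rod 4  [load 115/115]
  40 → stock rod 5 (new)  [load 40/115]
  80 → stock rod 6 (new)  [load 80/115]
  100 → stock rod 7 (new)  [load 100/115]
7 stock rods opened.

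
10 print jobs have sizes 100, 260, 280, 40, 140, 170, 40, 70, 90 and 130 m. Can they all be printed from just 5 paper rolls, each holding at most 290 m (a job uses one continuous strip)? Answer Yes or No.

A valid assignment using 5 paper rolls:
  roll 1: 280 = 280
  roll 2: 260 = 260
  roll 3: 170 + 100 = 270
  roll 4: 140 + 130 = 270
  roll 5: 90 + 70 + 40 + 40 = 240
Every load is within 290 m, so 5 paper rolls suffice.

Yes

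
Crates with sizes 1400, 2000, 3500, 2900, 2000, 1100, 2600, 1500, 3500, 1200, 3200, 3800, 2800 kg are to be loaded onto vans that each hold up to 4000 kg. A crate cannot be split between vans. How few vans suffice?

Total = 3800 + 3500 + 3500 + 3200 + 2900 + 2800 + 2600 + 2000 + 2000 + 1500 + 1400 + 1200 + 1100 = 31500 kg.
Lower bound: ⌈31500/4000⌉ = 8 vans.
A packing using 9 vans:
  van 1: 3800 = 3800
  van 2: 3500 = 3500
  van 3: 3500 = 3500
  van 4: 3200 = 3200
  van 5: 2900 + 1100 = 4000
  van 6: 2800 + 1200 = 4000
  van 7: 2600 + 1400 = 4000
  van 8: 2000 + 2000 = 4000
  van 9: 1500 = 1500
No arrangement into 8 vans stays within capacity, so 9 is optimal.

9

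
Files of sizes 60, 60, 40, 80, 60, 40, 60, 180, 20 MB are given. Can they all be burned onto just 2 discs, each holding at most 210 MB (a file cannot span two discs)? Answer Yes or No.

Total = 600 MB; ⌈600/210⌉ = 3.
At least 3 discs are required, but only 2 are allowed.

No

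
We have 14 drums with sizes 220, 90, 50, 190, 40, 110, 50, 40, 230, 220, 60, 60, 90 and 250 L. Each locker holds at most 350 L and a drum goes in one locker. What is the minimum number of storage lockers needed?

Total = 250 + 230 + 220 + 220 + 190 + 110 + 90 + 90 + 60 + 60 + 50 + 50 + 40 + 40 = 1700 L.
Lower bound: ⌈1700/350⌉ = 5 storage lockers.
A packing using 5 storage lockers:
  locker 1: 250 + 90 = 340
  locker 2: 230 + 110 = 340
  locker 3: 220 + 90 + 40 = 350
  locker 4: 220 + 60 + 60 = 340
  locker 5: 190 + 50 + 50 + 40 = 330
This matches the lower bound, so 5 is optimal.

5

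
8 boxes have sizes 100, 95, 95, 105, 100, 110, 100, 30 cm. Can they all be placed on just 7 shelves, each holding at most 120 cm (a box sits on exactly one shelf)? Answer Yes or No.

No

Total = 735 cm; ⌈735/120⌉ = 7.
The bound of 7 does not rule out 7, but exhaustive search shows no assignment into 7 shelves of capacity 120 cm exists — the minimum is 8.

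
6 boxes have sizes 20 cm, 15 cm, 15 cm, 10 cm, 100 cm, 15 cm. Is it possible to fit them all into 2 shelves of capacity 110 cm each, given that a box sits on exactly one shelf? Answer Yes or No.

Yes

A valid assignment using 2 shelves:
  shelf 1: 100 + 10 = 110
  shelf 2: 20 + 15 + 15 + 15 = 65
Every load is within 110 cm, so 2 shelves suffice.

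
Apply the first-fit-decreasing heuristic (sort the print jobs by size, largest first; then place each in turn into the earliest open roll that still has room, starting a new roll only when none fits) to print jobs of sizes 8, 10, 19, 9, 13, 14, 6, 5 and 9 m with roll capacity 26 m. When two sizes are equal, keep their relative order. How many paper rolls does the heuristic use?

4

Sorted descending: 19, 14, 13, 10, 9, 9, 8, 6, 5.
  19 → roll 1 (new)  [load 19/26]
  14 → roll 2 (new)  [load 14/26]
  13 → roll 3 (new)  [load 13/26]
  10 → roll 2  [load 24/26]
  9 → roll 3  [load 22/26]
  9 → roll 4 (new)  [load 9/26]
  8 → roll 4  [load 17/26]
  6 → roll 1  [load 25/26]
  5 → roll 4  [load 22/26]
4 paper rolls opened.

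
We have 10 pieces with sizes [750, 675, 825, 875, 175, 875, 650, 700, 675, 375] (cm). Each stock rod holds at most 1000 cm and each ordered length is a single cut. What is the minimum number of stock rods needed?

Total = 875 + 875 + 825 + 750 + 700 + 675 + 675 + 650 + 375 + 175 = 6575 cm.
Lower bound: ⌈6575/1000⌉ = 7 stock rods.
Also, 8 pieces each exceed 500 cm, and no two of those can share a stock rod, so at least 8 stock rods are needed.
A packing using 9 stock rods:
  stock rod 1: 875 = 875
  stock rod 2: 875 = 875
  stock rod 3: 825 + 175 = 1000
  stock rod 4: 750 = 750
  stock rod 5: 700 = 700
  stock rod 6: 675 = 675
  stock rod 7: 675 = 675
  stock rod 8: 650 = 650
  stock rod 9: 375 = 375
No arrangement into 8 stock rods stays within capacity, so 9 is optimal.

9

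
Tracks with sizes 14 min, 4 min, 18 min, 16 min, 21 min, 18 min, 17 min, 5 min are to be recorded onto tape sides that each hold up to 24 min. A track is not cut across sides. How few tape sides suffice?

6

Total = 21 + 18 + 18 + 17 + 16 + 14 + 5 + 4 = 113 min.
Lower bound: ⌈113/24⌉ = 5 tape sides.
Also, 6 tracks each exceed 12 min, and no two of those can share a side, so at least 6 tape sides are needed.
A packing using 6 tape sides:
  side 1: 21 = 21
  side 2: 18 + 5 = 23
  side 3: 18 + 4 = 22
  side 4: 17 = 17
  side 5: 16 = 16
  side 6: 14 = 14
This matches the lower bound, so 6 is optimal.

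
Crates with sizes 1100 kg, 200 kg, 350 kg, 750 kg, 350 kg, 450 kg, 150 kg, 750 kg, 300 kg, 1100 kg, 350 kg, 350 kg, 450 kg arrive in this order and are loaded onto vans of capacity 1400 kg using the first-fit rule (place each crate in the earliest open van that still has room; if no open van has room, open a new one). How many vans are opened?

  1100 → van 1 (new)  [load 1100/1400]
  200 → van 1  [load 1300/1400]
  350 → van 2 (new)  [load 350/1400]
  750 → van 2  [load 1100/1400]
  350 → van 3 (new)  [load 350/1400]
  450 → van 3  [load 800/1400]
  150 → van 2  [load 1250/1400]
  750 → van 4 (new)  [load 750/1400]
  300 → van 3  [load 1100/1400]
  1100 → van 5 (new)  [load 1100/1400]
  350 → van 4  [load 1100/1400]
  350 → van 6 (new)  [load 350/1400]
  450 → van 6  [load 800/1400]
6 vans opened.

6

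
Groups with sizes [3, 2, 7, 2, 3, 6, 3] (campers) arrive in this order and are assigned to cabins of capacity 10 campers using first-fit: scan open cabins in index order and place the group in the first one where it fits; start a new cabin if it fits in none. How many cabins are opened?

  3 → cabin 1 (new)  [load 3/10]
  2 → cabin 1  [load 5/10]
  7 → cabin 2 (new)  [load 7/10]
  2 → cabin 1  [load 7/10]
  3 → cabin 1  [load 10/10]
  6 → cabin 3 (new)  [load 6/10]
  3 → cabin 2  [load 10/10]
3 cabins opened.

3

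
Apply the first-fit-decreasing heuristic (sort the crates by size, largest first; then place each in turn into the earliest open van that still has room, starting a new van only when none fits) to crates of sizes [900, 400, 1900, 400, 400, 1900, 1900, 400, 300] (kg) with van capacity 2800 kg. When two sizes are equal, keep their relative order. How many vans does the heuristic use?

Sorted descending: 1900, 1900, 1900, 900, 400, 400, 400, 400, 300.
  1900 → van 1 (new)  [load 1900/2800]
  1900 → van 2 (new)  [load 1900/2800]
  1900 → van 3 (new)  [load 1900/2800]
  900 → van 1  [load 2800/2800]
  400 → van 2  [load 2300/2800]
  400 → van 2  [load 2700/2800]
  400 → van 3  [load 2300/2800]
  400 → van 3  [load 2700/2800]
  300 → van 4 (new)  [load 300/2800]
4 vans opened.

4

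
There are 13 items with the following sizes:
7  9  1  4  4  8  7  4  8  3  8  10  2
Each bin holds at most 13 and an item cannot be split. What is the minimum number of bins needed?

Total = 10 + 9 + 8 + 8 + 8 + 7 + 7 + 4 + 4 + 4 + 3 + 2 + 1 = 75.
Lower bound: ⌈75/13⌉ = 6 bins.
Also, 7 items each exceed 13/2, and no two of those can share a bin, so at least 7 bins are needed.
A packing using 7 bins:
  bin 1: 10 + 3 = 13
  bin 2: 9 + 4 = 13
  bin 3: 8 + 4 + 1 = 13
  bin 4: 8 + 4 = 12
  bin 5: 8 + 2 = 10
  bin 6: 7 = 7
  bin 7: 7 = 7
This matches the lower bound, so 7 is optimal.

7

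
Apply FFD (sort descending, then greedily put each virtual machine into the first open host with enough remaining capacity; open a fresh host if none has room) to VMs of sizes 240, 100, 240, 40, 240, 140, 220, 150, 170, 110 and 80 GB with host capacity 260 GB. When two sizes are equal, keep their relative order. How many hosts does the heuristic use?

7

Sorted descending: 240, 240, 240, 220, 170, 150, 140, 110, 100, 80, 40.
  240 → host 1 (new)  [load 240/260]
  240 → host 2 (new)  [load 240/260]
  240 → host 3 (new)  [load 240/260]
  220 → host 4 (new)  [load 220/260]
  170 → host 5 (new)  [load 170/260]
  150 → host 6 (new)  [load 150/260]
  140 → host 7 (new)  [load 140/260]
  110 → host 6  [load 260/260]
  100 → host 7  [load 240/260]
  80 → host 5  [load 250/260]
  40 → host 4  [load 260/260]
7 hosts opened.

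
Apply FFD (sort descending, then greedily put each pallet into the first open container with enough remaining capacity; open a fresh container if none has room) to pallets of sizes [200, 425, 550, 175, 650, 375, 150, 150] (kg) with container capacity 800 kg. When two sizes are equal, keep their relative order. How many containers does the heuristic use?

Sorted descending: 650, 550, 425, 375, 200, 175, 150, 150.
  650 → container 1 (new)  [load 650/800]
  550 → container 2 (new)  [load 550/800]
  425 → container 3 (new)  [load 425/800]
  375 → container 3  [load 800/800]
  200 → container 2  [load 750/800]
  175 → container 4 (new)  [load 175/800]
  150 → container 1  [load 800/800]
  150 → container 4  [load 325/800]
4 containers opened.

4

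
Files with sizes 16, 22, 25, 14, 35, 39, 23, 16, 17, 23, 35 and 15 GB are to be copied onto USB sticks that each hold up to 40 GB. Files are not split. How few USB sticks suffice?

Total = 39 + 35 + 35 + 25 + 23 + 23 + 22 + 17 + 16 + 16 + 15 + 14 = 280 GB.
Lower bound: ⌈280/40⌉ = 7 USB sticks.
A packing using 8 USB sticks:
  USB stick 1: 39 = 39
  USB stick 2: 35 = 35
  USB stick 3: 35 = 35
  USB stick 4: 25 + 15 = 40
  USB stick 5: 23 + 17 = 40
  USB stick 6: 23 + 16 = 39
  USB stick 7: 22 + 16 = 38
  USB stick 8: 14 = 14
No arrangement into 7 USB sticks stays within capacity, so 8 is optimal.

8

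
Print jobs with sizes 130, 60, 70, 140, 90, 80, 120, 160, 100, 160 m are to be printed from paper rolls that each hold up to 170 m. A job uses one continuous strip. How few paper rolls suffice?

Total = 160 + 160 + 140 + 130 + 120 + 100 + 90 + 80 + 70 + 60 = 1110 m.
Lower bound: ⌈1110/170⌉ = 7 paper rolls.
A packing using 8 paper rolls:
  roll 1: 160 = 160
  roll 2: 160 = 160
  roll 3: 140 = 140
  roll 4: 130 = 130
  roll 5: 120 = 120
  roll 6: 100 + 70 = 170
  roll 7: 90 + 80 = 170
  roll 8: 60 = 60
No arrangement into 7 paper rolls stays within capacity, so 8 is optimal.

8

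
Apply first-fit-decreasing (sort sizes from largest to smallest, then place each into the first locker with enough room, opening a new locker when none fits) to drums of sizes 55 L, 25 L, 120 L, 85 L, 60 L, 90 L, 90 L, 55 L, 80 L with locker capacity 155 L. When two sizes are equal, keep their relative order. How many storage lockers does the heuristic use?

5

Sorted descending: 120, 90, 90, 85, 80, 60, 55, 55, 25.
  120 → locker 1 (new)  [load 120/155]
  90 → locker 2 (new)  [load 90/155]
  90 → locker 3 (new)  [load 90/155]
  85 → locker 4 (new)  [load 85/155]
  80 → locker 5 (new)  [load 80/155]
  60 → locker 2  [load 150/155]
  55 → locker 3  [load 145/155]
  55 → locker 4  [load 140/155]
  25 → locker 1  [load 145/155]
5 storage lockers opened.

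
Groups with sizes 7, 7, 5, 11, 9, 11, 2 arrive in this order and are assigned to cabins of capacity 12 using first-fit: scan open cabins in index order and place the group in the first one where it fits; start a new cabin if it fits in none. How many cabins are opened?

  7 → cabin 1 (new)  [load 7/12]
  7 → cabin 2 (new)  [load 7/12]
  5 → cabin 1  [load 12/12]
  11 → cabin 3 (new)  [load 11/12]
  9 → cabin 4 (new)  [load 9/12]
  11 → cabin 5 (new)  [load 11/12]
  2 → cabin 2  [load 9/12]
5 cabins opened.

5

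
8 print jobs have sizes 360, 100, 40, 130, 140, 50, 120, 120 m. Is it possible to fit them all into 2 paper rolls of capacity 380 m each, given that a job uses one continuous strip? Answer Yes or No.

No

Total = 1060 m; ⌈1060/380⌉ = 3.
At least 3 paper rolls are required, but only 2 are allowed.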